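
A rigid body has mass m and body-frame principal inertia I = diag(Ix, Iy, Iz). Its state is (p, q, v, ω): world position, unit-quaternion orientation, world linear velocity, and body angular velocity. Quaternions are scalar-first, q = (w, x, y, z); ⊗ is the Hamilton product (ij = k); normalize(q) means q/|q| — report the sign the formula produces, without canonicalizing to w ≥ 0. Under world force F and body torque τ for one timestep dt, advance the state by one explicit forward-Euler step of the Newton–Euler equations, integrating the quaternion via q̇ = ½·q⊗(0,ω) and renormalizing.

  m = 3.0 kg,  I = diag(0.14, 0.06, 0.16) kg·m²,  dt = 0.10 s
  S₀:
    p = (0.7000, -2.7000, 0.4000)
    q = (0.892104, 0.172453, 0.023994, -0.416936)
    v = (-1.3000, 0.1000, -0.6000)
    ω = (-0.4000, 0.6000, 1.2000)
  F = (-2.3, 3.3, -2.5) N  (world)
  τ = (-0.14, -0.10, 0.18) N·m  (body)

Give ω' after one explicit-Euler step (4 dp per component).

ω' = (-0.5514, 0.4173, 1.3005)

precession coupling ω×(Iω) = (0.0720, 0.0096, 0.0192)
α = I⁻¹(τ − ω×Iω) = (-1.5143, -1.8267, 1.0050)
new body rate ω' = (-0.5514, 0.4173, 1.3005)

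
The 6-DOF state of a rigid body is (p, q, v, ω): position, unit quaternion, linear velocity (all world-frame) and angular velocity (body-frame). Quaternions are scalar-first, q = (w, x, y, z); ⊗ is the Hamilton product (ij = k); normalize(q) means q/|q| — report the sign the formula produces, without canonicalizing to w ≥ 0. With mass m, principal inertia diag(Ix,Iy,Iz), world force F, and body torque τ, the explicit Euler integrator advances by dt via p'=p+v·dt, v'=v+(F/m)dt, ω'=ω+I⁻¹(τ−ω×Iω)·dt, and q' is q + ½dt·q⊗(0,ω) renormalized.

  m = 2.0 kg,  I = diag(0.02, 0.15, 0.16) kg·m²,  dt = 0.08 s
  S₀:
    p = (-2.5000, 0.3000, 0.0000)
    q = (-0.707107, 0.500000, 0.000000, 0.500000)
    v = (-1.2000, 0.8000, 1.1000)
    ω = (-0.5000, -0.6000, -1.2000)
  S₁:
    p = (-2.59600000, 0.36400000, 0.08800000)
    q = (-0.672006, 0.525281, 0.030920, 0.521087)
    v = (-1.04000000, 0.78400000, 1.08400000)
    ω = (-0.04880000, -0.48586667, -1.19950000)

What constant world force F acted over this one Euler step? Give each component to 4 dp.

F = (4.0000, -0.4000, -0.4000)

Δv = v₁−v₀ = (0.16000000, -0.01600000, -0.01600000)
m·(v₁−v₀)/dt = (4.0000, -0.4000, -0.4000)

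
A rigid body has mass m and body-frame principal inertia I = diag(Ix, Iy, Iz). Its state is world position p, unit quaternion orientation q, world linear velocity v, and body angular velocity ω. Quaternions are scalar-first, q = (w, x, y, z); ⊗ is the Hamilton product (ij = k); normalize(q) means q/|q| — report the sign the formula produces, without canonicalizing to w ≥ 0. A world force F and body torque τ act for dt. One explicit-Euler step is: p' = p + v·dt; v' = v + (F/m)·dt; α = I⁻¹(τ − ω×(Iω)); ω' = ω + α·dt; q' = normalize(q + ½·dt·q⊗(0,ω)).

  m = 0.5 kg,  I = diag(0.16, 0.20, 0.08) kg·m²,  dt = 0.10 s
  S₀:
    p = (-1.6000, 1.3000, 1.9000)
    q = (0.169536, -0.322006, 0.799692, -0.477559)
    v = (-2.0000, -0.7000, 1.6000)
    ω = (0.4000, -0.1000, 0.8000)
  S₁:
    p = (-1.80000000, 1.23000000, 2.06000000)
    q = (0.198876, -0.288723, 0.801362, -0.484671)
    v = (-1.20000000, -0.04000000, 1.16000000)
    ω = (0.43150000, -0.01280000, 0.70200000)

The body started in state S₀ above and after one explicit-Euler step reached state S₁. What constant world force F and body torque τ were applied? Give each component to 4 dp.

F = (4.0000, 3.3000, -2.2000)
τ = (0.0600, 0.2000, -0.0800)

ω₁ − ω₀ = (0.03150000, 0.08720000, -0.09800000)
I·α + gyro = (0.0600, 0.2000, -0.0800)
v₁ − v₀ = (0.80000000, 0.66000000, -0.44000000)
m·(v₁−v₀)/dt = (4.0000, 3.3000, -2.2000)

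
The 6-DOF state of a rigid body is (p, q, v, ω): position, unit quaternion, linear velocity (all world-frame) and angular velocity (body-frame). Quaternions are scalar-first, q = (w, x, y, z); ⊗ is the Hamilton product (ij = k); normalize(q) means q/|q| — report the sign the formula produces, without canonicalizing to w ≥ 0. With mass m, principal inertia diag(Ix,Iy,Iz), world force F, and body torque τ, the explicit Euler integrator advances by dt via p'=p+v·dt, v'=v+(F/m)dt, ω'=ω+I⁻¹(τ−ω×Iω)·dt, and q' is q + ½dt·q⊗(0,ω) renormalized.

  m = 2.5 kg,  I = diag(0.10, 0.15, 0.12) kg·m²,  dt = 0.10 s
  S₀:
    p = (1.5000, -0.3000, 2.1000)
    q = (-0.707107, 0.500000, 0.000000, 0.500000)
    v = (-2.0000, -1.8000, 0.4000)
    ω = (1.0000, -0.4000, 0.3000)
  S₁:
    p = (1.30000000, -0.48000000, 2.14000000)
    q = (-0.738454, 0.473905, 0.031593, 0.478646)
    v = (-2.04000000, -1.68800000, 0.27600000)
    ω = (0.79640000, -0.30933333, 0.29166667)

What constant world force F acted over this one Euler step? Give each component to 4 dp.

v₁ − v₀ = (-0.04000000, 0.11200000, -0.12400000)
F = m·Δv/dt = (-1.0000, 2.8000, -3.1000)

F = (-1.0000, 2.8000, -3.1000)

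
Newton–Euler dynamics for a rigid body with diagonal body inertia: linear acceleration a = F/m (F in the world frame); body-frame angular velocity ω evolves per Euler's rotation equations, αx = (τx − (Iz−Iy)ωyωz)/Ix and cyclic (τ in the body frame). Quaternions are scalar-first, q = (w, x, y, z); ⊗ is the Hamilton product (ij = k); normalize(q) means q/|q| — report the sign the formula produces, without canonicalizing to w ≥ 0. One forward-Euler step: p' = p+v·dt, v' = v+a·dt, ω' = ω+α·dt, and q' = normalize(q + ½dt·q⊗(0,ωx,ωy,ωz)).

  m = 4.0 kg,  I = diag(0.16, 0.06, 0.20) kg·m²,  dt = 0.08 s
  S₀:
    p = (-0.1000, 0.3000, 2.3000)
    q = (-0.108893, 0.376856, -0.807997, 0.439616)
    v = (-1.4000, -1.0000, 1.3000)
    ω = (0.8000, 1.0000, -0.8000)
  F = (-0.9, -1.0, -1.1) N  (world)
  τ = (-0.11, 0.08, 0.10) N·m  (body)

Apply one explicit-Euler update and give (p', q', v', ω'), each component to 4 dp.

linear accel F/m = (-0.2250, -0.2500, -0.2750)
p + v·dt = (-0.2120, 0.2200, 2.4040)
v' = v + a·dt = (-1.4180, -1.0200, 1.2780)
ω×(Iω) gyroscopic = (-0.1120, 0.0256, -0.0800)
angular accel α = (0.0125, 0.9067, 0.9000)
new body rate ω' = (0.8010, 1.0725, -0.7280)
q⊗(0,ω) = (0.8582050, 0.1196672, 0.5442846, 1.1103680)
q' = normalize(q + ½dt·q⊗(0,ω)) = (-0.0744, 0.3809, -0.7848, 0.4832)

p' = (-0.2120, 0.2200, 2.4040)
q' = (-0.0744, 0.3809, -0.7848, 0.4832)
v' = (-1.4180, -1.0200, 1.2780)
ω' = (0.8010, 1.0725, -0.7280)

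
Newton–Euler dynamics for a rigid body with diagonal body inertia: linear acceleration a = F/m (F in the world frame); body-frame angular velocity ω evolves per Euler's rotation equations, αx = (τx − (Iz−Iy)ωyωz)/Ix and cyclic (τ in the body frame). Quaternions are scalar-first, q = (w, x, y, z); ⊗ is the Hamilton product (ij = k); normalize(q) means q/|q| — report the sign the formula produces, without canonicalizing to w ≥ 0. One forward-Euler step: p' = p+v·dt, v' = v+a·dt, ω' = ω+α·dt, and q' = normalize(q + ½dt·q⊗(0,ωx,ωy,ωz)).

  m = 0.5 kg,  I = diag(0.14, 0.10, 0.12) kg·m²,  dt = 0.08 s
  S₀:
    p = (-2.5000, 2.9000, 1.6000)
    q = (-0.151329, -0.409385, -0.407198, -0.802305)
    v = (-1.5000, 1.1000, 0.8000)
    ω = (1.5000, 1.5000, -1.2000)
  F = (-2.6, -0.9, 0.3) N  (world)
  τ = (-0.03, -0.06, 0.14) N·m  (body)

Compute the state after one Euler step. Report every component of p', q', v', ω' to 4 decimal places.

(τ − ω×Iω)/I = (0.0429, -0.2400, 1.9167)
ω + α·dt = (1.5034, 1.4808, -1.0467)
q⊗(0,ω) = (0.2621085, 1.4651016, -1.9217130, 0.1783143)
q' = normalize(q + ½dt·q⊗(0,ω)) = (-0.1402, -0.3491, -0.4818, -0.7914)
linear accel F/m = (-5.2000, -1.8000, 0.6000)
p' = p + v·dt = (-2.6200, 2.9880, 1.6640)
new velocity v' = (-1.9160, 0.9560, 0.8480)

p' = (-2.6200, 2.9880, 1.6640)
q' = (-0.1402, -0.3491, -0.4818, -0.7914)
v' = (-1.9160, 0.9560, 0.8480)
ω' = (1.5034, 1.4808, -1.0467)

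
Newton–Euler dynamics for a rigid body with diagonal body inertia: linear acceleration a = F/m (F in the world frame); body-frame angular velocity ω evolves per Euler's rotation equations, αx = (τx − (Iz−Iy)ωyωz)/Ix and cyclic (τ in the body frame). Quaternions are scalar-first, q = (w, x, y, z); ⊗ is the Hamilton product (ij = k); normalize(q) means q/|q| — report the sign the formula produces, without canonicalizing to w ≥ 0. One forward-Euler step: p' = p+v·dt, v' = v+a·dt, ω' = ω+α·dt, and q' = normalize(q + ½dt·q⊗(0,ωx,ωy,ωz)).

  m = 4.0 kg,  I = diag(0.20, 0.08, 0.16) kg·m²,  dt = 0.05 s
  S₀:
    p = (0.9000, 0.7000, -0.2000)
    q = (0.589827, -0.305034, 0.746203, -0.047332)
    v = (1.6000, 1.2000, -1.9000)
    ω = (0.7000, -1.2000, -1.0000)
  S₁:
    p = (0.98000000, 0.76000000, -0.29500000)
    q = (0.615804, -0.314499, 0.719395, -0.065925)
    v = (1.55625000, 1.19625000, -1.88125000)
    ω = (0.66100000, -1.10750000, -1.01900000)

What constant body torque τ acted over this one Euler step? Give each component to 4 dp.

rate change Δω = (-0.03900000, 0.09250000, -0.01900000)
ω₀×(Iω₀) = (0.0960, -0.0280, 0.1008)
τ = I·(Δω/dt) + ω₀×(Iω₀) = (-0.0600, 0.1200, 0.0400)

τ = (-0.0600, 0.1200, 0.0400)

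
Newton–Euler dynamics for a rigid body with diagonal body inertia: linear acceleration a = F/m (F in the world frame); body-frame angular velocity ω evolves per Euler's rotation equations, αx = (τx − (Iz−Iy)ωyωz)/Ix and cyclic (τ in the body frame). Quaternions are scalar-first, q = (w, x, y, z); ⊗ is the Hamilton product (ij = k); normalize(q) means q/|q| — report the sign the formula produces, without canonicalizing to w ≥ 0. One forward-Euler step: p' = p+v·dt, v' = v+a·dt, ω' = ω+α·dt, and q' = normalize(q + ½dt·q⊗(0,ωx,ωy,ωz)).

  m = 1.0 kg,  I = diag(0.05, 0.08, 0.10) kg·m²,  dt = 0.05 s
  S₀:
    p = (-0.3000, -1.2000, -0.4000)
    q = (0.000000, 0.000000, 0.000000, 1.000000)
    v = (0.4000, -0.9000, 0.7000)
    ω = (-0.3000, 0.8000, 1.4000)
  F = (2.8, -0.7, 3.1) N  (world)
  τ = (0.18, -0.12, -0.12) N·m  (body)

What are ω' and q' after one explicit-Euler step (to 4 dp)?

ω×(Iω) gyroscopic = (0.0224, 0.0210, -0.0072)
α = I⁻¹(τ − ω×Iω) = (3.1520, -1.7625, -1.1280)
ω + α·dt = (-0.1424, 0.7119, 1.3436)
Hamilton product q⊗(0,ω) = (-1.4000000, -0.8000000, -0.3000000, 0.0000000)
updated quaternion q' = (-0.0350, -0.0200, -0.0075, 0.9992)

ω' = (-0.1424, 0.7119, 1.3436)
q' = (-0.0350, -0.0200, -0.0075, 0.9992)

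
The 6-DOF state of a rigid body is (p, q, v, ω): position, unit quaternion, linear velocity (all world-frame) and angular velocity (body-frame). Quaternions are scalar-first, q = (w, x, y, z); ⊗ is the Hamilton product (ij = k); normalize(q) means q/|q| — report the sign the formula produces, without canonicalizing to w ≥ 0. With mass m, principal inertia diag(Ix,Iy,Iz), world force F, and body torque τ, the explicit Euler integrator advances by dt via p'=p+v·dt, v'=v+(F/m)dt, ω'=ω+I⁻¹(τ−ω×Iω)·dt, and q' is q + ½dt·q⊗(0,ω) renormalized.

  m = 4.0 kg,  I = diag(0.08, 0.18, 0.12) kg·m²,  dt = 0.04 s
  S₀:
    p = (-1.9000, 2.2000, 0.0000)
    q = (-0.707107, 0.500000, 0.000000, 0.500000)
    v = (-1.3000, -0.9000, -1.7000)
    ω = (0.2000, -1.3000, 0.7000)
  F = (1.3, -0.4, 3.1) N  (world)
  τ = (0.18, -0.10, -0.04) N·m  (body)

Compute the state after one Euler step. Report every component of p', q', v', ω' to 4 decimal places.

p' = (-1.9520, 2.1640, -0.0680)
q' = (-0.7158, 0.5099, 0.0134, 0.4769)
v' = (-1.2870, -0.9040, -1.6690)
ω' = (0.2627, -1.3210, 0.6953)

a = (0.3250, -0.1000, 0.7750)
p' = p + v·dt = (-1.9520, 2.1640, -0.0680)
v' = v + a·dt = (-1.2870, -0.9040, -1.6690)
ω×(Iω) gyroscopic = (0.0546, -0.0056, -0.0260)
α = I⁻¹(τ − ω×Iω) = (1.5675, -0.5244, -0.1167)
ω + α·dt = (0.2627, -1.3210, 0.6953)
q⊗(0,ω) = (-0.4500000, 0.5085786, 0.6692391, -1.1449749)
q' = normalize(q + ½dt·q⊗(0,ω)) = (-0.7158, 0.5099, 0.0134, 0.4769)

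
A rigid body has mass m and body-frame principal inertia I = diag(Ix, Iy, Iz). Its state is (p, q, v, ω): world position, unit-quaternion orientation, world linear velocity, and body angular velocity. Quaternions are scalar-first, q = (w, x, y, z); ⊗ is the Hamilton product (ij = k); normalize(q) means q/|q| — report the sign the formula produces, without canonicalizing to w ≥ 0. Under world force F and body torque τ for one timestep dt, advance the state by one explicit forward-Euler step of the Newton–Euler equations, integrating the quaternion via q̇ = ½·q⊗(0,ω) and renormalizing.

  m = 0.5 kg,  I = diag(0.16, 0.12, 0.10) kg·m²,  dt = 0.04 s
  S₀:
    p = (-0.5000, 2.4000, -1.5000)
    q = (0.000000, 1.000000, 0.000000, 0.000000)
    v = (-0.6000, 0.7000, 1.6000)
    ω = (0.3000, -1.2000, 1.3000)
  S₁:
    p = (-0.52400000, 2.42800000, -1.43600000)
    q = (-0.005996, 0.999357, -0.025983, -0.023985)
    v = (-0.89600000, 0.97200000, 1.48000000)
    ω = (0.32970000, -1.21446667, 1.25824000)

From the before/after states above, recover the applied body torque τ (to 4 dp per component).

ω₁ − ω₀ = (0.02970000, -0.01446667, -0.04176000)
gyro term ω₀×Iω₀ = (0.0312, 0.0234, 0.0144)
applied torque τ = (0.1500, -0.0200, -0.0900)

τ = (0.1500, -0.0200, -0.0900)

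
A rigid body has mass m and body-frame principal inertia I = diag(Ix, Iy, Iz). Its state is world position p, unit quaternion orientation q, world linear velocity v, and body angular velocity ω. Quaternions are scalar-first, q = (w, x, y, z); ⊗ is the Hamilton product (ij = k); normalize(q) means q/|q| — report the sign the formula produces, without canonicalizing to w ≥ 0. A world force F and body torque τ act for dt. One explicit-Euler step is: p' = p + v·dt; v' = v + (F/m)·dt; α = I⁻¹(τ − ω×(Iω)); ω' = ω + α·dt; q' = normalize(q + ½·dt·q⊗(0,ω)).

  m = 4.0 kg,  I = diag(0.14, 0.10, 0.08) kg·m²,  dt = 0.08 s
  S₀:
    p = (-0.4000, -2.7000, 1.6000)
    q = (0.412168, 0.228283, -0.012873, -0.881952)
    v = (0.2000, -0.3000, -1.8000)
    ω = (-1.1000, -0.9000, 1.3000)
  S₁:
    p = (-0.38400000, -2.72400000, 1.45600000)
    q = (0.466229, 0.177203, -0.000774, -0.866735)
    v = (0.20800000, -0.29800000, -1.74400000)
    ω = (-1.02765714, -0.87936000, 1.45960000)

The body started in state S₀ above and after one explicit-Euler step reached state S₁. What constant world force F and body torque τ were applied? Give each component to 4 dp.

F = (0.4000, 0.1000, 2.8000)
τ = (0.1500, -0.0600, 0.1200)

ω₁ − ω₀ = (0.07234286, 0.02064000, 0.15960000)
gyro term ω₀×Iω₀ = (0.0234, -0.0858, -0.0396)
τ = I·(Δω/dt) + ω₀×(Iω₀) = (0.1500, -0.0600, 0.1200)
Δv = v₁−v₀ = (0.00800000, 0.00200000, 0.05600000)
applied force F = (0.4000, 0.1000, 2.8000)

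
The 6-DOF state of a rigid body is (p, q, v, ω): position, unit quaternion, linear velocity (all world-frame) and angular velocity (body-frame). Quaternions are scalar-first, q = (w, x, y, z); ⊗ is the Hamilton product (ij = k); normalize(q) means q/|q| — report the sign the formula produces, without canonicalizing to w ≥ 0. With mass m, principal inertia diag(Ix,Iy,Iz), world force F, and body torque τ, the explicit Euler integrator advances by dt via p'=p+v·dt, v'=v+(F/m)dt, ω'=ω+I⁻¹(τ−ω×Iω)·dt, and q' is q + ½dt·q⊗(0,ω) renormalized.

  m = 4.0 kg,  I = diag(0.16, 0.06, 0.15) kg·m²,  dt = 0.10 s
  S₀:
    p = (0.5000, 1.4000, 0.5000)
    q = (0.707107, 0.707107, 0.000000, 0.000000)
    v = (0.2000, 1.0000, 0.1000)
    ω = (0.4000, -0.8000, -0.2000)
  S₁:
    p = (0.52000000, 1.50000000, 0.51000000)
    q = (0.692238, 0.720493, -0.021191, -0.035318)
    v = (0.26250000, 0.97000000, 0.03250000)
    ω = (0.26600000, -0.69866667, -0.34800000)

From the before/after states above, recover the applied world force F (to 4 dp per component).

F = (2.5000, -1.2000, -2.7000)

Δv = v₁−v₀ = (0.06250000, -0.03000000, -0.06750000)
F = m·Δv/dt = (2.5000, -1.2000, -2.7000)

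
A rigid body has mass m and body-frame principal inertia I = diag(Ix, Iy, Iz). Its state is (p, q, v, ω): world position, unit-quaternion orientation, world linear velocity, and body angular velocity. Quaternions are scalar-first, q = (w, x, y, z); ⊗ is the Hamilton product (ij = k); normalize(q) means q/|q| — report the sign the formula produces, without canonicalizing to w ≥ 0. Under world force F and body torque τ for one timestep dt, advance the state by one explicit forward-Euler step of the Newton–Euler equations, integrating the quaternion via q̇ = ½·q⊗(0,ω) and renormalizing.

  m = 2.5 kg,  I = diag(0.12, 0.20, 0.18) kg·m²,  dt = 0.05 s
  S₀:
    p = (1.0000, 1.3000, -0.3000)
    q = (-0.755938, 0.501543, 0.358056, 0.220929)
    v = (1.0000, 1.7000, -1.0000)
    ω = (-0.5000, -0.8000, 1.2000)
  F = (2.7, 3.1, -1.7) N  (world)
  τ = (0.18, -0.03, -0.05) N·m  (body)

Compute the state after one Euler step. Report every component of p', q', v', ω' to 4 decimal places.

new position p' = (1.0500, 1.3850, -0.3500)
v' = v + a·dt = (1.0540, 1.7620, -1.0340)
precession coupling ω×(Iω) = (0.0192, 0.0360, 0.0320)
α = I⁻¹(τ − ω×Iω) = (1.3400, -0.3300, -0.4556)
ω + α·dt = (-0.4330, -0.8165, 1.1772)
q⊗(0,ω) = (0.2721015, 0.9843794, -0.1075657, -1.1293320)
q + ½dt·q⊗(0,ω), renormalized = (-0.7486, 0.5258, 0.3551, 0.1926)

p' = (1.0500, 1.3850, -0.3500)
q' = (-0.7486, 0.5258, 0.3551, 0.1926)
v' = (1.0540, 1.7620, -1.0340)
ω' = (-0.4330, -0.8165, 1.1772)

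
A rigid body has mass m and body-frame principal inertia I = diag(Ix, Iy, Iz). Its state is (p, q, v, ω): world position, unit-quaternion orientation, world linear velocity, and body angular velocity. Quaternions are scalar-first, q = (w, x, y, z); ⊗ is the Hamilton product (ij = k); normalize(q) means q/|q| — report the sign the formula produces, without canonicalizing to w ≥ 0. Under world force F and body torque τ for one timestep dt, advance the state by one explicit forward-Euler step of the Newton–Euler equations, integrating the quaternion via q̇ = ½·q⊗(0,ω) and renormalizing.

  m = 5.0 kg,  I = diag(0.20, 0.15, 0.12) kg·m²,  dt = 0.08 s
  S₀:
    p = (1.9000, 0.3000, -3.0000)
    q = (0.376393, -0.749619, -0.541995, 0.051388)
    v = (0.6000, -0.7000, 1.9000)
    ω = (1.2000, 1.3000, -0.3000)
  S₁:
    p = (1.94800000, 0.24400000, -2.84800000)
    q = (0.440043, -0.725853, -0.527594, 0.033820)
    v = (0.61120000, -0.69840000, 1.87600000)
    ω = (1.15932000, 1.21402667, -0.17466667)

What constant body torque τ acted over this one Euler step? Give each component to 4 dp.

Δω = ω₁−ω₀ = (-0.04068000, -0.08597333, 0.12533333)
precession coupling = (0.0117, -0.0288, -0.0780)
τ = I·(Δω/dt) + ω₀×(Iω₀) = (-0.0900, -0.1900, 0.1100)

τ = (-0.0900, -0.1900, 0.1100)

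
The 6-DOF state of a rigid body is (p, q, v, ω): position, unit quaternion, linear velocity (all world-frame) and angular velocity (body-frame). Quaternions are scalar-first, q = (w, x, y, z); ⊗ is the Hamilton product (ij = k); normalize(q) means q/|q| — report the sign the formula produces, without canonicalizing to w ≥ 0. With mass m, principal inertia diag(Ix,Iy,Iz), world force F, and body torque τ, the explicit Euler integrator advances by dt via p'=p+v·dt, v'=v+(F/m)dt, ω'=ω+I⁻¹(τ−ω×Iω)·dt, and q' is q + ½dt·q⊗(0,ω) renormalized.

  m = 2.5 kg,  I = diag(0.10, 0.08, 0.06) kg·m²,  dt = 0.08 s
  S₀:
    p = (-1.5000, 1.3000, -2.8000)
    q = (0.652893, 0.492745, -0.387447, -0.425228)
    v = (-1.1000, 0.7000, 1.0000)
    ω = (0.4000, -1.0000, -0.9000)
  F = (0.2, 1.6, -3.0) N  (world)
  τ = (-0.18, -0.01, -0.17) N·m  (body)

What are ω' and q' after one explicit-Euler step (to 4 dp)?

α = I⁻¹(τ − ω×Iω) = (-1.6200, 0.0550, -2.9667)
new body rate ω' = (0.2704, -0.9956, -1.1373)
Hamilton product q⊗(0,ω) = (-0.9672502, 0.1846315, -0.3795137, -0.9253699)
q' = normalize(q + ½dt·q⊗(0,ω)) = (0.6132, 0.4993, -0.4020, -0.4615)

ω' = (0.2704, -0.9956, -1.1373)
q' = (0.6132, 0.4993, -0.4020, -0.4615)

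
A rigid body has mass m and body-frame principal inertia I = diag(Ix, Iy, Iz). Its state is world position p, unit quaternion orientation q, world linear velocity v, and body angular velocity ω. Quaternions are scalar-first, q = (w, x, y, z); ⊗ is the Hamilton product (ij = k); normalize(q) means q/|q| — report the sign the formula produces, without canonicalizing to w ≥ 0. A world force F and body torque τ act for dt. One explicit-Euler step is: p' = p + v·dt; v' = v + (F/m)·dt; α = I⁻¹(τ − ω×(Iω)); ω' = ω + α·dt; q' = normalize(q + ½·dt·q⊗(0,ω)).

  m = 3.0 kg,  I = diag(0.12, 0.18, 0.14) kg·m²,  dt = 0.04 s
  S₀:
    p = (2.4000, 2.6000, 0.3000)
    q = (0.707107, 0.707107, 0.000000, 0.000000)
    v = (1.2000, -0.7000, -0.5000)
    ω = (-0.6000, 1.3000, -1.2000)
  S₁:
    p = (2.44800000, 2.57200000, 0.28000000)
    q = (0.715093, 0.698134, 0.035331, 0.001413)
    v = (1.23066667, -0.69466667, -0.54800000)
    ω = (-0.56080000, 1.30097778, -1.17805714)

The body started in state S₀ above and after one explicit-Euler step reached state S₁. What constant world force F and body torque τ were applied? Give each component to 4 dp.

F = (2.3000, 0.4000, -3.6000)
τ = (0.1800, -0.0100, 0.0300)

rate change Δω = (0.03920000, 0.00097778, 0.02194286)
ω₀×(Iω₀) = (0.0624, -0.0144, -0.0468)
I·α + gyro = (0.1800, -0.0100, 0.0300)
v₁ − v₀ = (0.03066667, 0.00533333, -0.04800000)
F = m·Δv/dt = (2.3000, 0.4000, -3.6000)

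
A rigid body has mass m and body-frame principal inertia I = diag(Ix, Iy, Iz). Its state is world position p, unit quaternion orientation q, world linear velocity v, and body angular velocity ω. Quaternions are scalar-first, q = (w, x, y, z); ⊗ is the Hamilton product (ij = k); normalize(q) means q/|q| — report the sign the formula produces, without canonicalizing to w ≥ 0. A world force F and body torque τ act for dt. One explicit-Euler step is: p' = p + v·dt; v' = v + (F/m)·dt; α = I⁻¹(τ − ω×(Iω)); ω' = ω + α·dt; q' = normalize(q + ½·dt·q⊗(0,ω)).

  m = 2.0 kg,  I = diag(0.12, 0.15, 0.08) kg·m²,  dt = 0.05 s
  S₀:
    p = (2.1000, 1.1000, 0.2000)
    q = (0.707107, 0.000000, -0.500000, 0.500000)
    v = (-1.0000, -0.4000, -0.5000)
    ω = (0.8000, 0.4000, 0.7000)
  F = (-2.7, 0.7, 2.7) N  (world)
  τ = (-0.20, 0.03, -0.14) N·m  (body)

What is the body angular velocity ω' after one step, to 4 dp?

ω' = (0.7248, 0.4025, 0.6065)

angular accel α = (-1.5033, 0.0507, -1.8700)
ω + α·dt = (0.7248, 0.4025, 0.6065)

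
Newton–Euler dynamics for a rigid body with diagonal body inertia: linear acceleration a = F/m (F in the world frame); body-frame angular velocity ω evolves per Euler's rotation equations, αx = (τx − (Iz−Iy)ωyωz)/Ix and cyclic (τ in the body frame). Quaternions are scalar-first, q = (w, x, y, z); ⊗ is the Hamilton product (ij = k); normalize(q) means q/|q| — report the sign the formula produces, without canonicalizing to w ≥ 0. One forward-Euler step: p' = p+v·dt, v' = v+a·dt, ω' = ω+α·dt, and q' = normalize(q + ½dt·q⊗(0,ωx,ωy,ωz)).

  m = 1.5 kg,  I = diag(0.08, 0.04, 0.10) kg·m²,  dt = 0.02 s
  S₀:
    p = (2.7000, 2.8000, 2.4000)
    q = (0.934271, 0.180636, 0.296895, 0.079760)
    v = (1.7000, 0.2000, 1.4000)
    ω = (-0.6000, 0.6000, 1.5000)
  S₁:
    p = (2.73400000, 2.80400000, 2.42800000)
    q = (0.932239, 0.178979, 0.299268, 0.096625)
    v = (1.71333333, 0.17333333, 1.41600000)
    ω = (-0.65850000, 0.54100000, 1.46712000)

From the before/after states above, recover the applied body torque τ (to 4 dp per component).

ω₁ − ω₀ = (-0.05850000, -0.05900000, -0.03288000)
applied torque τ = (-0.1800, -0.1000, -0.1500)

τ = (-0.1800, -0.1000, -0.1500)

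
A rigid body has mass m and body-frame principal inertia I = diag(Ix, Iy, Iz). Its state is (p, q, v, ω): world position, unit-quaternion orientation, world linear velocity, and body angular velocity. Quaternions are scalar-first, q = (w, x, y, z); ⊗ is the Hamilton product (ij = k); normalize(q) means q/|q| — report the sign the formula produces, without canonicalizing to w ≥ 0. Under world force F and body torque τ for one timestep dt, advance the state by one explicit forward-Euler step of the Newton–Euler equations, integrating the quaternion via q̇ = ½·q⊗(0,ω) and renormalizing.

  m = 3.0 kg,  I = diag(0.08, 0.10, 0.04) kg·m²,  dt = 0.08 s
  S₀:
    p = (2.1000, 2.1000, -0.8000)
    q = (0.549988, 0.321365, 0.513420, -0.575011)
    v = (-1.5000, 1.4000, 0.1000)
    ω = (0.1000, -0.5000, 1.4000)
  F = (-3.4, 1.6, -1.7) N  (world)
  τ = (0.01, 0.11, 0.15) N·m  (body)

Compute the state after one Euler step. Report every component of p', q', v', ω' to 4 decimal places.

p' = (1.9800, 2.2120, -0.7920)
q' = (0.5901, 0.3402, 0.4813, -0.5517)
v' = (-1.5907, 1.4427, 0.0547)
ω' = (0.0680, -0.4165, 1.7020)

(τ − ω×Iω)/I = (-0.4000, 1.0440, 3.7750)
ω + α·dt = (0.0680, -0.4165, 1.7020)
Hamilton product q⊗(0,ω) = (1.0295889, 0.4862813, -0.7824061, 0.5579587)
q + ½dt·q⊗(0,ω), renormalized = (0.5901, 0.3402, 0.4813, -0.5517)
linear accel F/m = (-1.1333, 0.5333, -0.5667)
p + v·dt = (1.9800, 2.2120, -0.7920)
new velocity v' = (-1.5907, 1.4427, 0.0547)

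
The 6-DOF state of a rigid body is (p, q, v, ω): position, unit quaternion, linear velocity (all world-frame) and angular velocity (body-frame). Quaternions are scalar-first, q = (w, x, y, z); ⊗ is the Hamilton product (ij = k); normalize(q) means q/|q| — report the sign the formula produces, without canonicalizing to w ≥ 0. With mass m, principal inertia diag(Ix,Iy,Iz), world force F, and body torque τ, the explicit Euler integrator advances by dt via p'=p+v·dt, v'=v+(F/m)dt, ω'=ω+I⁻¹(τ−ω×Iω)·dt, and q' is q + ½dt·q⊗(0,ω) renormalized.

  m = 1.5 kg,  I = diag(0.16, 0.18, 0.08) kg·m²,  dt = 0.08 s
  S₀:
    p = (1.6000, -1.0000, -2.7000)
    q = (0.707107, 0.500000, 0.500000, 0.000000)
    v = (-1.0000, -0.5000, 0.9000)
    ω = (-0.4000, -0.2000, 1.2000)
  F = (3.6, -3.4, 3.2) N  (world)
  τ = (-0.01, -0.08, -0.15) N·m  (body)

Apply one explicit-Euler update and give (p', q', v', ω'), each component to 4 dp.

p' = (1.5200, -1.0400, -2.6280)
q' = (0.7182, 0.5120, 0.4697, 0.0379)
v' = (-0.8080, -0.6813, 1.0707)
ω' = (-0.4170, -0.2185, 1.0484)

α = I⁻¹(τ − ω×Iω) = (-0.2125, -0.2311, -1.8950)
new body rate ω' = (-0.4170, -0.2185, 1.0484)
2q̇ = q⊗(0,ω) = (0.3000000, 0.3171572, -0.7414214, 0.9485284)
q + ½dt·q⊗(0,ω), renormalized = (0.7182, 0.5120, 0.4697, 0.0379)
p + v·dt = (1.5200, -1.0400, -2.6280)
v + (F/m)dt = (-0.8080, -0.6813, 1.0707)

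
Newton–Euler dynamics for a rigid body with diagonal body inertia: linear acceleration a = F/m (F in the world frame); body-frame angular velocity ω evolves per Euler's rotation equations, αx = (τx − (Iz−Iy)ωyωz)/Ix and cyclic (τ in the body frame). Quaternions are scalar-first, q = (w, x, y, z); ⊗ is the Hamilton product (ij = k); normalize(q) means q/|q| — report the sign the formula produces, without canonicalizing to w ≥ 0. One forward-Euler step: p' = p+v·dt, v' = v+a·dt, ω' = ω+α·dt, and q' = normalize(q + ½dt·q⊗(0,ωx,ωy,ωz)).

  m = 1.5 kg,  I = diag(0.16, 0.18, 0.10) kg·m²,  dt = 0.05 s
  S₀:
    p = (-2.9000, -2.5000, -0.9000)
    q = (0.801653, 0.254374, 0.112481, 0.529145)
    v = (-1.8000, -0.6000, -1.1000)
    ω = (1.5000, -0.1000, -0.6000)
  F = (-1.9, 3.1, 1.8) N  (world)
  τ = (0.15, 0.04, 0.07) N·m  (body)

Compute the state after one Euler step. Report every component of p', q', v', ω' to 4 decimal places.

p' = (-2.9900, -2.5300, -0.9550)
q' = (0.7997, 0.2838, 0.1340, 0.5118)
v' = (-1.8633, -0.4967, -1.0400)
ω' = (1.5484, -0.0739, -0.5635)

a = F/m = (-1.2667, 2.0667, 1.2000)
new position p' = (-2.9900, -2.5300, -0.9550)
v + (F/m)dt = (-1.8633, -0.4967, -1.0400)
gyro term ω×Iω = (-0.0048, -0.0540, -0.0030)
(τ − ω×Iω)/I = (0.9675, 0.5222, 0.7300)
ω' = ω + α·dt = (1.5484, -0.0739, -0.5635)
Hamilton product q⊗(0,ω) = (-0.0528259, 1.1879054, 0.8661766, -0.6751507)
q + ½dt·q⊗(0,ω), renormalized = (0.7997, 0.2838, 0.1340, 0.5118)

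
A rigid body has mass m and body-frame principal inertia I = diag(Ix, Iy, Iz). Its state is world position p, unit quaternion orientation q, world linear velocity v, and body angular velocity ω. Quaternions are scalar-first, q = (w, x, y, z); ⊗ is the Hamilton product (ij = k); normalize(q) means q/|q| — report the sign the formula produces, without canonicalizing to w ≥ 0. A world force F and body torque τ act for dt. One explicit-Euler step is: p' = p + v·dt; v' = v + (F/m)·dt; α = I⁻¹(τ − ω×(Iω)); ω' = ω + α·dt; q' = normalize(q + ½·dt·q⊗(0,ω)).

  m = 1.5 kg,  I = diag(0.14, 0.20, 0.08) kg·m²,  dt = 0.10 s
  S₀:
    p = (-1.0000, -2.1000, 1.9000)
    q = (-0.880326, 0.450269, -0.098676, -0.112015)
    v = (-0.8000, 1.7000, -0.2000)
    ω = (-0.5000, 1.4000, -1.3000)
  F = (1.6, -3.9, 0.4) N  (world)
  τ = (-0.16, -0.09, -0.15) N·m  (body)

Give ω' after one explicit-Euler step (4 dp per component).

angular accel α = (-2.7029, -0.6450, -1.3500)
ω' = ω + α·dt = (-0.7703, 1.3355, -1.4350)

ω' = (-0.7703, 1.3355, -1.4350)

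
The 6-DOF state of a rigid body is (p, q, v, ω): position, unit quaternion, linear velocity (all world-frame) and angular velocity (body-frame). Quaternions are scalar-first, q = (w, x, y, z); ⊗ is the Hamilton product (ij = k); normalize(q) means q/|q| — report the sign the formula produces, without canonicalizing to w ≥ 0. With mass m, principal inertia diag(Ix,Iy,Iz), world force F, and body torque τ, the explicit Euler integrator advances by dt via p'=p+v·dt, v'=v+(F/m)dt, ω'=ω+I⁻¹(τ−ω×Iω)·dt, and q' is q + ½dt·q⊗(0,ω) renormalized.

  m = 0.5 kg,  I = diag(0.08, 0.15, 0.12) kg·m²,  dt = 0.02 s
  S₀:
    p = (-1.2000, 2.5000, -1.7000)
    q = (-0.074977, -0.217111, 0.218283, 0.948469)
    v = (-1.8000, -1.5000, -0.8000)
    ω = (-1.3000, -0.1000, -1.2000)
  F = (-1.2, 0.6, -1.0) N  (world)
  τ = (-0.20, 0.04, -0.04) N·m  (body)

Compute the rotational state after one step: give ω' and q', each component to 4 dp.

ω' = (-1.3491, -0.0863, -1.2082)
q' = (-0.0662, -0.2178, 0.2034, 0.9523)

ω×(Iω) gyroscopic = (-0.0036, -0.0624, 0.0091)
angular accel α = (-2.4550, 0.6827, -0.4092)
ω + α·dt = (-1.3491, -0.0863, -1.2082)
2q̇ = q⊗(0,ω) = (0.8777468, -0.0696226, -1.4860452, 0.3954514)
q' = normalize(q + ½dt·q⊗(0,ω)) = (-0.0662, -0.2178, 0.2034, 0.9523)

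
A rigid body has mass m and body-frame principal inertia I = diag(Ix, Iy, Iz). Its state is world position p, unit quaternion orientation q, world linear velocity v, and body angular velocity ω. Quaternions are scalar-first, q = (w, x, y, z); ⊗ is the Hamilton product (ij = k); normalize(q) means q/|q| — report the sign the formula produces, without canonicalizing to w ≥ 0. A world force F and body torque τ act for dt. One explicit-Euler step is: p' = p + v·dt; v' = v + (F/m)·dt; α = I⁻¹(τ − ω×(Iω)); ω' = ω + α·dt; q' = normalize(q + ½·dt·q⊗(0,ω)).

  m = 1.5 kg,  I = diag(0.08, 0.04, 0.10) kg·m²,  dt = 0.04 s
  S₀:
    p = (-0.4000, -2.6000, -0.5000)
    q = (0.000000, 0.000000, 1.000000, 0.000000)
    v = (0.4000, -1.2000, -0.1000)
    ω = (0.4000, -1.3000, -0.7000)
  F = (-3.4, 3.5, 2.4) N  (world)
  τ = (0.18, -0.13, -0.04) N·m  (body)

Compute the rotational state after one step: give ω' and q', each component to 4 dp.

angular accel α = (1.5675, -3.3900, -0.6080)
new body rate ω' = (0.4627, -1.4356, -0.7243)
Hamilton product q⊗(0,ω) = (1.3000000, -0.7000000, 0.0000000, -0.4000000)
updated quaternion q' = (0.0260, -0.0140, 0.9995, -0.0080)

ω' = (0.4627, -1.4356, -0.7243)
q' = (0.0260, -0.0140, 0.9995, -0.0080)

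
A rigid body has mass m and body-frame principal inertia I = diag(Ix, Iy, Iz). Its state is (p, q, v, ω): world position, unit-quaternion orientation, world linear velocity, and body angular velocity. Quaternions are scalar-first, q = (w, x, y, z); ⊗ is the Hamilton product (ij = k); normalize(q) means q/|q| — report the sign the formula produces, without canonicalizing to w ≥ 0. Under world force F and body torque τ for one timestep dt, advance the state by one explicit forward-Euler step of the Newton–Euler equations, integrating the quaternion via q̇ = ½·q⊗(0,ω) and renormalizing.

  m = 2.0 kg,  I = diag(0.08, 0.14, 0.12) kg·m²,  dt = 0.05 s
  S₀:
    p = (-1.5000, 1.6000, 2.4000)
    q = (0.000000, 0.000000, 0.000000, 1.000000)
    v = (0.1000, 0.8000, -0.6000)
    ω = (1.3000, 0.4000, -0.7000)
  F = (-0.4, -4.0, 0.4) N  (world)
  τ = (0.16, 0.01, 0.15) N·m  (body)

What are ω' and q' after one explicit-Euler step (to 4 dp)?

ω' = (1.3965, 0.3906, -0.6505)
q' = (0.0175, -0.0100, 0.0325, 0.9993)

precession coupling ω×(Iω) = (0.0056, 0.0364, 0.0312)
angular accel α = (1.9300, -0.1886, 0.9900)
ω' = ω + α·dt = (1.3965, 0.3906, -0.6505)
q⊗(0,ω) = (0.7000000, -0.4000000, 1.3000000, 0.0000000)
q' = normalize(q + ½dt·q⊗(0,ω)) = (0.0175, -0.0100, 0.0325, 0.9993)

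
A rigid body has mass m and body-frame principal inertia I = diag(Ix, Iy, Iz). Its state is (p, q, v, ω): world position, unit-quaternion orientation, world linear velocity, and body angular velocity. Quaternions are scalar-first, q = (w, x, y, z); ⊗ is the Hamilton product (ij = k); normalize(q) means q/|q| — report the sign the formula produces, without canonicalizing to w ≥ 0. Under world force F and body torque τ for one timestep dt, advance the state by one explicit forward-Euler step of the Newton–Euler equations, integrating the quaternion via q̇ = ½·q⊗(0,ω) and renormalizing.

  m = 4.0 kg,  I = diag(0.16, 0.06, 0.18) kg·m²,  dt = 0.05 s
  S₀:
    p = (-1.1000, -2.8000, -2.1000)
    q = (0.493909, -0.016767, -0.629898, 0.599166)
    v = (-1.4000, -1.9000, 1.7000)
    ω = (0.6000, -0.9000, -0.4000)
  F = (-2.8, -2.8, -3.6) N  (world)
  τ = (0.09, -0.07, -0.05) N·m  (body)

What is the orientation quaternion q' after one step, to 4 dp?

q' = (0.4858, 0.0104, -0.6319, 0.6038)

2q̇ = q⊗(0,ω) = (-0.3171816, 1.0875540, -0.0917253, 0.1954655)
q' = normalize(q + ½dt·q⊗(0,ω)) = (0.4858, 0.0104, -0.6319, 0.6038)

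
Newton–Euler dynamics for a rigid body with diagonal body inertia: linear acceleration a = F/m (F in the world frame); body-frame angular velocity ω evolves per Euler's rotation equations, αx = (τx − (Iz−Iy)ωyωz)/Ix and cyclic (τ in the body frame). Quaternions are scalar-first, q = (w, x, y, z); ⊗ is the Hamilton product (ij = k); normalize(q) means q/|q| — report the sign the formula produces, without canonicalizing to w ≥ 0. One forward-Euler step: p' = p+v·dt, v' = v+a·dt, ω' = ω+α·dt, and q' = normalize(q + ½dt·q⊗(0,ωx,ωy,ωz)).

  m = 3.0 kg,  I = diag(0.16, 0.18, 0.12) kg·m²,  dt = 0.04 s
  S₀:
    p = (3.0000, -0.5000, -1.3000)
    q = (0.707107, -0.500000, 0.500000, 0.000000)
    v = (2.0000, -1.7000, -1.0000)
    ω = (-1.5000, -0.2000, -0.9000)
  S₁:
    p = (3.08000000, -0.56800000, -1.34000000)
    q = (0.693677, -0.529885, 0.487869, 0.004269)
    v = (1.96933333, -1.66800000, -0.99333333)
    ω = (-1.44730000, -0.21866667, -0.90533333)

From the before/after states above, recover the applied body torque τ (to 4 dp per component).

τ = (0.2000, -0.0300, -0.0100)

Δω = ω₁−ω₀ = (0.05270000, -0.01866667, -0.00533333)
ω₀×(Iω₀) = (-0.0108, 0.0540, 0.0060)
I·α + gyro = (0.2000, -0.0300, -0.0100)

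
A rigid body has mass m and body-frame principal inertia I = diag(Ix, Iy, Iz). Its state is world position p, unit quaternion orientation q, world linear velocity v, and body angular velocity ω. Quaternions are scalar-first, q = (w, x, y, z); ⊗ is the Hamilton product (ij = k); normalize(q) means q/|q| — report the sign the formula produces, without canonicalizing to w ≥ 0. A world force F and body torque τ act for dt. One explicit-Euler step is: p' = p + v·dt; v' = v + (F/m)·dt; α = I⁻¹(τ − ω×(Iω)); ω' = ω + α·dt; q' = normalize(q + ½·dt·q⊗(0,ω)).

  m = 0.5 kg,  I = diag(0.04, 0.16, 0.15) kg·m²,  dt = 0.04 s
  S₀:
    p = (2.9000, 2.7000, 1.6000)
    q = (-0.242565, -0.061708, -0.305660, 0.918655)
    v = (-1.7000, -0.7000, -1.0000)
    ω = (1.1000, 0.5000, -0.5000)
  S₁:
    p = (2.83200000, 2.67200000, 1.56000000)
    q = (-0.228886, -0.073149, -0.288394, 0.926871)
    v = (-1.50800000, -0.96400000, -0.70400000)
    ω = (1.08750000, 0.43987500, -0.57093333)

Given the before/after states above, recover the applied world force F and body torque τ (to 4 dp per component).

Δv = v₁−v₀ = (0.19200000, -0.26400000, 0.29600000)
F = m·Δv/dt = (2.4000, -3.3000, 3.7000)
rate change Δω = (-0.01250000, -0.06012500, -0.07093333)
precession coupling = (0.0025, 0.0605, 0.0660)
τ = I·(Δω/dt) + ω₀×(Iω₀) = (-0.0100, -0.1800, -0.2000)

F = (2.4000, -3.3000, 3.7000)
τ = (-0.0100, -0.1800, -0.2000)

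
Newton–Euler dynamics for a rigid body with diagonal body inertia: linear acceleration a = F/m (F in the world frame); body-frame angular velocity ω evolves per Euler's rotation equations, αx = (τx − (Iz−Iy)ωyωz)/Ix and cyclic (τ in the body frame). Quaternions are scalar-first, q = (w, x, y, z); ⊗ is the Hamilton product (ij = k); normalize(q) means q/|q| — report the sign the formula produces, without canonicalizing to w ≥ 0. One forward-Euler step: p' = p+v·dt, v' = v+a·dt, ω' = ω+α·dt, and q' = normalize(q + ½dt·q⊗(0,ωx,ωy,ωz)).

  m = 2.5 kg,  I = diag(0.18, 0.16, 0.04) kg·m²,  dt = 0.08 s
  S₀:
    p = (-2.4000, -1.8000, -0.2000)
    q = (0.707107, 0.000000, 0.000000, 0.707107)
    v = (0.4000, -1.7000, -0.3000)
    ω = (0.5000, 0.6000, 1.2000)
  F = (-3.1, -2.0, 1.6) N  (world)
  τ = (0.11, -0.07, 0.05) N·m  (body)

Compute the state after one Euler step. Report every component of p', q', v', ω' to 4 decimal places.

a = F/m = (-1.2400, -0.8000, 0.6400)
p' = p + v·dt = (-2.3680, -1.9360, -0.2240)
new velocity v' = (0.3008, -1.7640, -0.2488)
ω×(Iω) gyroscopic = (-0.0864, 0.0840, -0.0060)
angular accel α = (1.0911, -0.9625, 1.4000)
new body rate ω' = (0.5873, 0.5230, 1.3120)
Hamilton product q⊗(0,ω) = (-0.8485284, -0.0707107, 0.7778177, 0.8485284)
q + ½dt·q⊗(0,ω), renormalized = (0.6721, -0.0028, 0.0311, 0.7398)

p' = (-2.3680, -1.9360, -0.2240)
q' = (0.6721, -0.0028, 0.0311, 0.7398)
v' = (0.3008, -1.7640, -0.2488)
ω' = (0.5873, 0.5230, 1.3120)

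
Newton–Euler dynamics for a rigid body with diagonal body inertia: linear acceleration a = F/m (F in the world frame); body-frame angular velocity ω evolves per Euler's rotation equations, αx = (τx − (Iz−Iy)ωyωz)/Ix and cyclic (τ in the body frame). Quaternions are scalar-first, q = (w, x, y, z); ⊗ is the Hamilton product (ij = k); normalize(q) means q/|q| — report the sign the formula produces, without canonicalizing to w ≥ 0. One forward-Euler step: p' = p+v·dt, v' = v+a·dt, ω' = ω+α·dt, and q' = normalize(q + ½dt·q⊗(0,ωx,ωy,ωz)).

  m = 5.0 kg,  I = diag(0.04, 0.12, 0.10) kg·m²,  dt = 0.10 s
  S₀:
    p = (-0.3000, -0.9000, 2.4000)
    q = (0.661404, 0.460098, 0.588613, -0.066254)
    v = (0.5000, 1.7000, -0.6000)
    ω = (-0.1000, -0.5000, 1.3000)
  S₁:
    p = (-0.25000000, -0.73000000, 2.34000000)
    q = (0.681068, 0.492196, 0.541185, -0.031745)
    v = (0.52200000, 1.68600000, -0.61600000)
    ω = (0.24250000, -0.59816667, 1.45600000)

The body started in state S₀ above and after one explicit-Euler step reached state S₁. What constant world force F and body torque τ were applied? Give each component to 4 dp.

F = (1.1000, -0.7000, -0.8000)
τ = (0.1500, -0.1100, 0.1600)

Δv = v₁−v₀ = (0.02200000, -0.01400000, -0.01600000)
applied force F = (1.1000, -0.7000, -0.8000)
rate change Δω = (0.34250000, -0.09816667, 0.15600000)
precession coupling = (0.0130, 0.0078, 0.0040)
τ = I·(Δω/dt) + ω₀×(Iω₀) = (0.1500, -0.1100, 0.1600)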